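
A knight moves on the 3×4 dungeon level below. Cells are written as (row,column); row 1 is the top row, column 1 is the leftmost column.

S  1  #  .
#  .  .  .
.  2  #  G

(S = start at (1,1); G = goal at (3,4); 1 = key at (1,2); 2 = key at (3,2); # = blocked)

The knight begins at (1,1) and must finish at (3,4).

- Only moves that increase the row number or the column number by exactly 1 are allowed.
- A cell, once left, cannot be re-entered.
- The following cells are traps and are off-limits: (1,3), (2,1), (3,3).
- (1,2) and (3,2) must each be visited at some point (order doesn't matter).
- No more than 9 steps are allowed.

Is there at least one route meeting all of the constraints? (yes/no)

no

Right/down moves force the required cells to be taken in the order (1,2), (3,2). Every right/down route from (3,2) to (3,4) runs into a blocked cell, so that leg cannot be completed.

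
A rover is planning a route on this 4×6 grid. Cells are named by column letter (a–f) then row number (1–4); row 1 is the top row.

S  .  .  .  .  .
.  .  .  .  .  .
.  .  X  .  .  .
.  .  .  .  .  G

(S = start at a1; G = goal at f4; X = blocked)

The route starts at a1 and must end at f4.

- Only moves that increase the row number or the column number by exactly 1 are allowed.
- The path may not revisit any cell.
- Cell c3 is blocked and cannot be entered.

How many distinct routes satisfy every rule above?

A right/down-only route from a1 to f4 makes exactly 3 down-moves and 5 right-moves in some order.
With no other constraints that would be C(8,3) = 56 routes.
Subtract routes through each blocked cell (inclusion–exclusion for overlaps): − through c3: 24 → 32.
That gives 32 routes.

32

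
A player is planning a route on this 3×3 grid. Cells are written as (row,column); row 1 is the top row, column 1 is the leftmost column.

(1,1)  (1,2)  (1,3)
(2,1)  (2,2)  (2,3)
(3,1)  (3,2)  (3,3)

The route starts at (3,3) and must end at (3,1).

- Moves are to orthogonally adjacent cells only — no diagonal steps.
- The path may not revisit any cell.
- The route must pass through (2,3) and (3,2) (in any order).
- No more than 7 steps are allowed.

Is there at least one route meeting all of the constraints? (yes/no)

One route that works: (3,3) → (2,3) → (2,2) → (3,2) → (3,1).

yes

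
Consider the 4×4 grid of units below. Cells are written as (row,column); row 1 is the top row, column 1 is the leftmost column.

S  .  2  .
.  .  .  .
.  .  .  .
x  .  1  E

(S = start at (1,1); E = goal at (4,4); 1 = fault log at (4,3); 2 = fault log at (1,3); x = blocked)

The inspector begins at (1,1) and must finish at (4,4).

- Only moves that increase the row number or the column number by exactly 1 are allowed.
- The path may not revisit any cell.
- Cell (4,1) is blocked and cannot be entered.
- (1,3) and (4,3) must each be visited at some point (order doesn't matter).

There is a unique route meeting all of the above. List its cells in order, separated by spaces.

Moves only go right or down, so the column and row indices never decrease.
Route from (1,1): right 2 to (1,3), down 3 to (4,3), right 1 to (4,4) — 6 moves in all.
Check: all required cells visited.

(1,1) (1,2) (1,3) (2,3) (3,3) (4,3) (4,4)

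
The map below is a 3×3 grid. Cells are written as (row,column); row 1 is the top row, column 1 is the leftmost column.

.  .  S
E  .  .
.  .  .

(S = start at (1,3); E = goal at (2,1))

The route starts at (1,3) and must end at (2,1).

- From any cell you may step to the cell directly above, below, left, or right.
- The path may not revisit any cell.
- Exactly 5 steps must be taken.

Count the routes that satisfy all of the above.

5

Need simple routes of exactly 5 moves from (1,3) to (2,1) (Manhattan distance 3, so 1 moves are spent on a detour and 1 undoing it).
Enumerating: (1,3) (2,3) (3,3) (3,2) (2,2) (2,1) | (1,3) (2,3) (3,3) (3,2) (3,1) (2,1) | (1,3) (2,3) (2,2) (1,2) (1,1) (2,1) | (1,3) (2,3) (2,2) (3,2) (3,1) (2,1) | (1,3) (1,2) (2,2) (3,2) (3,1) (2,1).
That gives 5 routes.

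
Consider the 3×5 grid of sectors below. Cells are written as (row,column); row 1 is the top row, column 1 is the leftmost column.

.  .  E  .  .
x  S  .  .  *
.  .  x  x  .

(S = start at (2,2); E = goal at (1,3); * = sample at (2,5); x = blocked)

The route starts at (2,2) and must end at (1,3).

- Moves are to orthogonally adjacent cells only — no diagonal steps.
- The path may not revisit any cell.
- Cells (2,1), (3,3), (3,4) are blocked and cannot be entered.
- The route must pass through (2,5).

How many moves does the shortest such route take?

Any route passes through (2,5) somewhere between (2,2) and (1,3). Summing Manhattan distances along the two legs ((2,2) → (2,5) → (1,3)) gives a lower bound of 3 + 3 = 6 moves.
A route of 6 moves achieves this: (2,2) → (2,3) → (2,4) → (2,5) → (1,5) → (1,4) → (1,3).
Since 6 matches the lower bound, it is optimal.

6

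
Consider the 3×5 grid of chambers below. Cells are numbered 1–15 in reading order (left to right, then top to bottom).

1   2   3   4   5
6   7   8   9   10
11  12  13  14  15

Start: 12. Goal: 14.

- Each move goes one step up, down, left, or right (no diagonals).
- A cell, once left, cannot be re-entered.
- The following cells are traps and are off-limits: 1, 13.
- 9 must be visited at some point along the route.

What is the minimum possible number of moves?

Any route passes through 9 somewhere between 12 and 14. Summing Manhattan distances along the two legs (12 → 9 → 14) gives a lower bound of 3 + 1 = 4 moves.
A route of 4 moves achieves this: 12 → 7 → 8 → 9 → 14.
Since 4 matches the lower bound, it is optimal.

4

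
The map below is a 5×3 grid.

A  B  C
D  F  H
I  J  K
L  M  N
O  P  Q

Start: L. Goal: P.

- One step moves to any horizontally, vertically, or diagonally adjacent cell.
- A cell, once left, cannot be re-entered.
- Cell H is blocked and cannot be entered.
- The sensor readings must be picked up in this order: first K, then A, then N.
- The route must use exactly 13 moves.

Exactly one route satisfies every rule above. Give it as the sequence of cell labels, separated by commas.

The waypoints must appear in the order K, A, N, with no cell reused.
Route from L: down to O, 2× up-right (reaching K), up-left to F, up-right to C, 2× left (reaching A), 2× down (reaching I), right to J, down-right to N, down to Q, left to P — 13 moves in all.
Check: order respected (K at step 3, A at step 7, N at step 11); 13 moves as required.

L, O, M, K, F, C, B, A, D, I, J, N, Q, P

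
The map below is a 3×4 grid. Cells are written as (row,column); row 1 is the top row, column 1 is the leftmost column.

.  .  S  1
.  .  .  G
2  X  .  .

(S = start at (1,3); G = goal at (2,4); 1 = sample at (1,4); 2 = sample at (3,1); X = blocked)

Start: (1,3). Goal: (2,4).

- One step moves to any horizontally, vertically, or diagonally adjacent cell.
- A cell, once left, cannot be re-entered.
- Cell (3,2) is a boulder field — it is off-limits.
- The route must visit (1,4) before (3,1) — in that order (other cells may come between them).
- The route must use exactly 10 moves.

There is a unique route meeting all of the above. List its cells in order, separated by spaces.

(1,3) (1,4) (2,3) (1,2) (1,1) (2,1) (3,1) (2,2) (3,3) (3,4) (2,4)

The waypoints must appear in the order (1,4), (3,1), with no cell reused.
Route from (1,3): right to (1,4), down-left to (2,3), up-left to (1,2), left to (1,1), 2× down (reaching (3,1)), up-right to (2,2), down-right to (3,3), right to (3,4), up to (2,4) — 10 moves in all.
Check: order respected (1 at step 1, 2 at step 6); 10 moves as required.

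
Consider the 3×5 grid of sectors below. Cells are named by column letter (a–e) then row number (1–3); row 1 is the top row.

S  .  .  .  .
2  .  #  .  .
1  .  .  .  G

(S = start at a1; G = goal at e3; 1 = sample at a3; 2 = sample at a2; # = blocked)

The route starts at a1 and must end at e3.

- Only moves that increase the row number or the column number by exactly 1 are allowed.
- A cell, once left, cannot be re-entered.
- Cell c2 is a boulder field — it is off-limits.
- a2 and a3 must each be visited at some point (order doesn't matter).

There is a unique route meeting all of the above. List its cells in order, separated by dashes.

a1 - a2 - a3 - b3 - c3 - d3 - e3

Moves only go right or down, so the column and row indices never decrease.
Route from a1: down 2 to a3, right 4 to e3 — 6 moves in all.
Check: all required cells visited.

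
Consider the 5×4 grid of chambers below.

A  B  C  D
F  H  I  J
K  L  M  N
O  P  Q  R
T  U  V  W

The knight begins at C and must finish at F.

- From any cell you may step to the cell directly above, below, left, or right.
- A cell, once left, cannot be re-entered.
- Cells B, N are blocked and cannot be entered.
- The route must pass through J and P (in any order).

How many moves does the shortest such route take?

9

Any route passes through J and P in some order between C and F. Summing Manhattan distances along each leg and taking the cheapest ordering (C → J → P → F) gives a lower bound of 2 + 4 + 3 = 9 moves.
A route of 9 moves achieves this: C → D → J → I → M → Q → P → L → H → F.
Since 9 matches the lower bound, it is optimal.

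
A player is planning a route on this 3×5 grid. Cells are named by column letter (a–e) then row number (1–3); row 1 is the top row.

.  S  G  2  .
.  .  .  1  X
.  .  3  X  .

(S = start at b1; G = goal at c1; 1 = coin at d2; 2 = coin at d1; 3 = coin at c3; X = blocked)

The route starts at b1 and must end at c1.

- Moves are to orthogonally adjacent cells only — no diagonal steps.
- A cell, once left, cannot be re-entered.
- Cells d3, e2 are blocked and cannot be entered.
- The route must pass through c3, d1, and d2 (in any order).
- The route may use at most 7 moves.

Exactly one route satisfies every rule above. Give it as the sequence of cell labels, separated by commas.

b1, b2, b3, c3, c2, d2, d1, c1

The budget equals the shortest possible length, so every move has to be on a shortest route through the required cells.
Route from b1: down 2 to b3, right 1 to c3, up 1 to c2, right 1 to d2, up 1 to d1, left 1 to c1 — 7 moves in all.
Check: all required cells visited; 7 ≤ 7 moves.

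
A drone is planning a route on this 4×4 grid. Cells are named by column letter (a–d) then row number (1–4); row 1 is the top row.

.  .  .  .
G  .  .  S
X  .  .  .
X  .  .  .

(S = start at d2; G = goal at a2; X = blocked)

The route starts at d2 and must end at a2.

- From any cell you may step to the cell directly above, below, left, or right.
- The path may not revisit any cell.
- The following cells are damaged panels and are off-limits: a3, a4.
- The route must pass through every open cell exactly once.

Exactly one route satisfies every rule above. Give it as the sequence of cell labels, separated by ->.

Need to visit all 14 open cells exactly once, starting at d2 and ending at a2.
Cell d1 has only two open neighbours (d2 and c1), so the path must pass straight through it: one of those is the cell it's entered from and the other is where it exits.
Route from d2: up to d1, left to c1, 2× down (reaching c3), right to d3, down to d4, 2× left (reaching b4), 3× up (reaching b1), left to a1, down to a2 — 13 moves in all.
Check: all 14 open cells covered.

d2 -> d1 -> c1 -> c2 -> c3 -> d3 -> d4 -> c4 -> b4 -> b3 -> b2 -> b1 -> a1 -> a2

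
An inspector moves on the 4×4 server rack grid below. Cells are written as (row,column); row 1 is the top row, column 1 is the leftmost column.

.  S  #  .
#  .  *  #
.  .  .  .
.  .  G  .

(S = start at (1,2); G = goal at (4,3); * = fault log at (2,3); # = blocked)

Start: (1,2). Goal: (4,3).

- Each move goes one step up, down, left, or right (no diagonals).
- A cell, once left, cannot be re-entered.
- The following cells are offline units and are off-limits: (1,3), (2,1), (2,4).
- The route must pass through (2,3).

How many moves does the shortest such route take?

Any route passes through (2,3) somewhere between (1,2) and (4,3). Summing Manhattan distances along the two legs ((1,2) → (2,3) → (4,3)) gives a lower bound of 2 + 2 = 4 moves.
A route of 4 moves achieves this: (1,2) → (2,2) → (2,3) → (3,3) → (4,3).
Since 4 matches the lower bound, it is optimal.

4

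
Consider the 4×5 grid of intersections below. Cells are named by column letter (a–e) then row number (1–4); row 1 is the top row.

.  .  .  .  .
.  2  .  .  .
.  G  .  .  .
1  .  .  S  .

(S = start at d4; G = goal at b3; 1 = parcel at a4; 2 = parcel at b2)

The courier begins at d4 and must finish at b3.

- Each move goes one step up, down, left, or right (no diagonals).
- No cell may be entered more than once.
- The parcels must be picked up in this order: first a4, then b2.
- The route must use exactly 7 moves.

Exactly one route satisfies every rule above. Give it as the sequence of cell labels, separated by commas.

d4, c4, b4, a4, a3, a2, b2, b3

The waypoints must appear in the order a4, b2, with no cell reused.
Route from d4: 3× left (reaching a4), 2× up (reaching a2), right to b2, down to b3 — 7 moves in all.
Check: order respected (1 at step 3, 2 at step 6); 7 moves as required.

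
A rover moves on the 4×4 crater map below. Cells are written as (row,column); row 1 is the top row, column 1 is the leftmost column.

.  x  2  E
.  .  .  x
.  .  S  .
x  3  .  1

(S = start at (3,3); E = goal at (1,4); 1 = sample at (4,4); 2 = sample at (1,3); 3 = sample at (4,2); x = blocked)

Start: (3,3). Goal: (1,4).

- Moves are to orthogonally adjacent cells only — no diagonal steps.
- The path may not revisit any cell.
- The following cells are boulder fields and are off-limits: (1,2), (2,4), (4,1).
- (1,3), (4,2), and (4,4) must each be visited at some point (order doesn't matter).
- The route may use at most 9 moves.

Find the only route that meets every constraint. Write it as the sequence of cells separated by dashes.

(3,3) - (3,4) - (4,4) - (4,3) - (4,2) - (3,2) - (2,2) - (2,3) - (1,3) - (1,4)

The 9-move cap with required stops at (1,3), (4,2), (4,4) leaves no slack for detours.
Route from (3,3): right 1 to (3,4), down 1 to (4,4), left 2 to (4,2), up 2 to (2,2), right 1 to (2,3), up 1 to (1,3), right 1 to (1,4) — 9 moves in all.
Check: all required cells visited; 9 ≤ 9 moves.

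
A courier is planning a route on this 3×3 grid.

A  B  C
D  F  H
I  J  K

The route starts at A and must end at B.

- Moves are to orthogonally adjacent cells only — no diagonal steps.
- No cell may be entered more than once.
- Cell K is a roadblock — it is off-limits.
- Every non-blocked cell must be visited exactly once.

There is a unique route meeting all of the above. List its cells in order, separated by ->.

A -> D -> I -> J -> F -> H -> C -> B

Need to visit all 8 open cells exactly once, starting at A and ending at B.
Cell H has only two open neighbours (C and F), so the path must pass straight through it: one of those is the cell it's entered from and the other is where it exits.
Route from A: down 2 to I, right 1 to J, up 1 to F, right 1 to H, up 1 to C, left 1 to B — 7 moves in all.
Check: all 8 open cells covered.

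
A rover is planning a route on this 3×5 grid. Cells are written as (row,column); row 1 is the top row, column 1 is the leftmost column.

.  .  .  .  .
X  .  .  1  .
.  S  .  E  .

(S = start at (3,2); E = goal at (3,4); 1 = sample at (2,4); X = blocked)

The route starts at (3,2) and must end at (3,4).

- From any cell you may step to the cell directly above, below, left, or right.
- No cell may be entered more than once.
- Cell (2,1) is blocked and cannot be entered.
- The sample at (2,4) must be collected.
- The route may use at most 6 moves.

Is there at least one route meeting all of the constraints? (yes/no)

yes

One route that works: (3,2) → (2,2) → (2,3) → (2,4) → (3,4).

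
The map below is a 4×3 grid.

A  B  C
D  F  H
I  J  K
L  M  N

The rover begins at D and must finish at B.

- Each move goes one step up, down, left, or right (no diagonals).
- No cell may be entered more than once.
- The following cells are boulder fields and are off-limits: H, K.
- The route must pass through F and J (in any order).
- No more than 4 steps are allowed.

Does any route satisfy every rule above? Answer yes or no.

One route that works: D → I → J → F → B.

yes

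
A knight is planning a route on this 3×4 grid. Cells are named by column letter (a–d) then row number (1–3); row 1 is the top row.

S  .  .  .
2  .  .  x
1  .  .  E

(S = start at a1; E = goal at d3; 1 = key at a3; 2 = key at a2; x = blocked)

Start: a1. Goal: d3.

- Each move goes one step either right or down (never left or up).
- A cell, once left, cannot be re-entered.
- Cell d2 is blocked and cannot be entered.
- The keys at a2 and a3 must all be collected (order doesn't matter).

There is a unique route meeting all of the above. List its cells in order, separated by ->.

Moves only go right or down, so the column and row indices never decrease.
Route from a1: 2× down (reaching a3), 3× right (reaching d3) — 5 moves in all.
Check: all required cells visited.

a1 -> a2 -> a3 -> b3 -> c3 -> d3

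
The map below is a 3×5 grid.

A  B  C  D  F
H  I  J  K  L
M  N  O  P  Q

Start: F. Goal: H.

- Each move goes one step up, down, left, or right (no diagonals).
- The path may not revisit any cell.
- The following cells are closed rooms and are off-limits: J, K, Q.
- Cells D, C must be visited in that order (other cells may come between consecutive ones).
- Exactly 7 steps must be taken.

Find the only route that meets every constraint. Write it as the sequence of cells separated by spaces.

The waypoints must appear in the order D, C, with no cell reused.
Route from F: left 3 to B, down 2 to N, left 1 to M, up 1 to H — 7 moves in all.
Check: order respected (D at step 1, C at step 2); 7 moves as required.

F D C B I N M H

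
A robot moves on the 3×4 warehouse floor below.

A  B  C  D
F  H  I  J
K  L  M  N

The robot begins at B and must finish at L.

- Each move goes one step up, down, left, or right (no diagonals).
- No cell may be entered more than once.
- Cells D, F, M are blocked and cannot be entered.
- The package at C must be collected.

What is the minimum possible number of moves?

Any route passes through C somewhere between B and L. Summing Manhattan distances along the two legs (B → C → L) gives a lower bound of 1 + 3 = 4 moves.
A route of 4 moves achieves this: B → C → I → H → L.
Since 4 matches the lower bound, it is optimal.

4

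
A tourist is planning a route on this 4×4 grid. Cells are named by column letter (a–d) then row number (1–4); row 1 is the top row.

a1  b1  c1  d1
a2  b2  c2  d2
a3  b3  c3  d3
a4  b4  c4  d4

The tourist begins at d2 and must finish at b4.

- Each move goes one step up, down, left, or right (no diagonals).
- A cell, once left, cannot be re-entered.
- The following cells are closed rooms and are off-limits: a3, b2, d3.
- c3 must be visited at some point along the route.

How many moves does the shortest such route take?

4

Any route passes through c3 somewhere between d2 and b4. Summing Manhattan distances along the two legs (d2 → c3 → b4) gives a lower bound of 2 + 2 = 4 moves.
A route of 4 moves achieves this: d2 → c2 → c3 → c4 → b4.
Since 4 matches the lower bound, it is optimal.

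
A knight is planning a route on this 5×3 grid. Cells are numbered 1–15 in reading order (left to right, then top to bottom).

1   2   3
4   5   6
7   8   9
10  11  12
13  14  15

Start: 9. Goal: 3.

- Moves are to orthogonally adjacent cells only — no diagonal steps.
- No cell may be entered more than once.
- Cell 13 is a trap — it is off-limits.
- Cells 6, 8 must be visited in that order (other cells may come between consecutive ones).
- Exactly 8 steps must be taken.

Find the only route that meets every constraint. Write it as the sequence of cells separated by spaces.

9 6 5 8 7 4 1 2 3

The waypoints must appear in the order 6, 8, with no cell reused.
Route from 9: up to 6, left to 5, down to 8, left to 7, 2× up (reaching 1), 2× right (reaching 3) — 8 moves in all.
Check: order respected (6 at step 1, 8 at step 3); 8 moves as required.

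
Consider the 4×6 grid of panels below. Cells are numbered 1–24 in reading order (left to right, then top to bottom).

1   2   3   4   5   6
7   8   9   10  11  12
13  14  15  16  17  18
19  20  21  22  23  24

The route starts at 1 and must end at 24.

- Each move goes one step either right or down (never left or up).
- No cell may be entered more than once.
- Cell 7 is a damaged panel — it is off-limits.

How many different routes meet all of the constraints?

A right/down-only route from 1 to 24 makes exactly 3 down-moves and 5 right-moves in some order.
With no other constraints that would be C(8,3) = 56 routes.
Subtract routes through each blocked cell (inclusion–exclusion for overlaps): − through 7: 21 → 35.
That gives 35 routes.

35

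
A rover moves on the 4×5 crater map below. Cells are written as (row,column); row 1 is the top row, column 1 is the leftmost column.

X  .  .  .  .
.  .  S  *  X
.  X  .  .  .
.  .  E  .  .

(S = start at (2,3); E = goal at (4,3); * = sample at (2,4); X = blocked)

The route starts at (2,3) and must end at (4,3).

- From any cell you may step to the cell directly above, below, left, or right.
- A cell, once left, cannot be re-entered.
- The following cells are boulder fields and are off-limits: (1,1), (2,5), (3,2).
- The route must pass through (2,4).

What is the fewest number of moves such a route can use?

Any route passes through (2,4) somewhere between (2,3) and (4,3). Summing Manhattan distances along the two legs ((2,3) → (2,4) → (4,3)) gives a lower bound of 1 + 3 = 4 moves.
A route of 4 moves achieves this: (2,3) → (2,4) → (3,4) → (4,4) → (4,3).
Since 4 matches the lower bound, it is optimal.

4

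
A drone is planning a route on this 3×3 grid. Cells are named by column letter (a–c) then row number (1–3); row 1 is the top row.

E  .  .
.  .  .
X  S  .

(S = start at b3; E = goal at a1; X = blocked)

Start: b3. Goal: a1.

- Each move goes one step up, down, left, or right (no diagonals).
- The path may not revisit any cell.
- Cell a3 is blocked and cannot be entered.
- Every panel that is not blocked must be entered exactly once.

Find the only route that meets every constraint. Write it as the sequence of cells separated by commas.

Need to visit all 8 open cells exactly once, starting at b3 and ending at a1.
Route from b3: right to c3, 2× up (reaching c1), left to b1, down to b2, left to a2, up to a1 — 7 moves in all.
Check: all 8 open cells covered.

b3, c3, c2, c1, b1, b2, a2, a1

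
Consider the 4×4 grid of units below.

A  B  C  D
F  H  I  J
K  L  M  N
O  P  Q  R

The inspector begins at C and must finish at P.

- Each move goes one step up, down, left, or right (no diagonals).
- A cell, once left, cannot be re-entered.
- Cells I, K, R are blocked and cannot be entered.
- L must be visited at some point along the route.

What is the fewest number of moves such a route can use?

4

Any route passes through L somewhere between C and P. Summing Manhattan distances along the two legs (C → L → P) gives a lower bound of 3 + 1 = 4 moves.
A route of 4 moves achieves this: C → B → H → L → P.
Since 4 matches the lower bound, it is optimal.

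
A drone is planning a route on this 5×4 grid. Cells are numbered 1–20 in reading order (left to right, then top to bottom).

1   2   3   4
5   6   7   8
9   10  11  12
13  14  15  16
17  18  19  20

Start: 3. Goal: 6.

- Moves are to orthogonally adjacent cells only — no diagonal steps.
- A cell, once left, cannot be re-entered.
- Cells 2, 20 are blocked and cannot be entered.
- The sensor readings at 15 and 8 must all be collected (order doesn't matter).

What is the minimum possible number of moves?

8

Any route passes through 15 and 8 in some order between 3 and 6. Summing Manhattan distances along each leg and taking the cheapest ordering (3 → 8 → 15 → 6) gives a lower bound of 2 + 3 + 3 = 8 moves.
A route of 8 moves achieves this: 3 → 7 → 8 → 12 → 16 → 15 → 11 → 10 → 6.
Since 8 matches the lower bound, it is optimal.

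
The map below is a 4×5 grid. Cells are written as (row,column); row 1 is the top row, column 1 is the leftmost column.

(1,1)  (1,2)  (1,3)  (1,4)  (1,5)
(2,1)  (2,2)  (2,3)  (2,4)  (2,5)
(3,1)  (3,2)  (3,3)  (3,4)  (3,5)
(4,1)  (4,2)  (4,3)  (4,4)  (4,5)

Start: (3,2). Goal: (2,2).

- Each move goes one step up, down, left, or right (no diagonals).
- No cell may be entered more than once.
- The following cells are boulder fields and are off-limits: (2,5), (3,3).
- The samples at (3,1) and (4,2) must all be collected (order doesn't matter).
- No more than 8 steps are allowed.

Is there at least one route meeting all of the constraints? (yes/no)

yes

One route that works: (3,2) → (4,2) → (4,1) → (3,1) → (2,1) → (2,2).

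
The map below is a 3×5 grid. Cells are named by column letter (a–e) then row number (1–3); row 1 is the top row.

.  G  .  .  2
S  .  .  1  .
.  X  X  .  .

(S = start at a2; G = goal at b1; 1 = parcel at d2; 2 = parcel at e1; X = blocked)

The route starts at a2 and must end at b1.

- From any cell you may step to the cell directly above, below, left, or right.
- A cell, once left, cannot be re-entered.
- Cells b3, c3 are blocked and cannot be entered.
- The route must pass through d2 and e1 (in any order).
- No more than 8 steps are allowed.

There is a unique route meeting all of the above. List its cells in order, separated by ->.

The budget equals the shortest possible length, so every move has to be on a shortest route through the required cells.
Route from a2: right 4 to e2, up 1 to e1, left 3 to b1 — 8 moves in all.
Check: all required cells visited; 8 ≤ 8 moves.

a2 -> b2 -> c2 -> d2 -> e2 -> e1 -> d1 -> c1 -> b1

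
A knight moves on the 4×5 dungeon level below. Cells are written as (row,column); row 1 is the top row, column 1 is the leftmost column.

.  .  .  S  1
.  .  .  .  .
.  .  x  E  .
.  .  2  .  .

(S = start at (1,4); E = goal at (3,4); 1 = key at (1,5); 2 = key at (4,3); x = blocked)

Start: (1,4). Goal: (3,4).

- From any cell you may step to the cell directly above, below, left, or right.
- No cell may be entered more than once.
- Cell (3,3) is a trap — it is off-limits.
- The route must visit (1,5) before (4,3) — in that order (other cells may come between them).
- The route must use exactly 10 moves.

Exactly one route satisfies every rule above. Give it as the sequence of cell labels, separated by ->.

(1,4) -> (1,5) -> (2,5) -> (2,4) -> (2,3) -> (2,2) -> (3,2) -> (4,2) -> (4,3) -> (4,4) -> (3,4)

The waypoints must appear in the order (1,5), (4,3), with no cell reused.
Route from (1,4): right 1 to (1,5), down 1 to (2,5), left 3 to (2,2), down 2 to (4,2), right 2 to (4,4), up 1 to (3,4) — 10 moves in all.
Check: order respected (1 at step 1, 2 at step 8); 10 moves as required.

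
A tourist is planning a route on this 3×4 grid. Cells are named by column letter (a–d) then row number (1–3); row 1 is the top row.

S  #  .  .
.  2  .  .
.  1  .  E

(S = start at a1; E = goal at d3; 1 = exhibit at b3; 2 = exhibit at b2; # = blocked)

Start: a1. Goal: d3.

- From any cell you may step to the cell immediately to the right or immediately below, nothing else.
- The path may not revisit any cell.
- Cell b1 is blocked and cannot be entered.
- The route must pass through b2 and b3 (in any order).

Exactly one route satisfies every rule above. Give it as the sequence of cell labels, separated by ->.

a1 -> a2 -> b2 -> b3 -> c3 -> d3

Moves only go right or down, so the column and row indices never decrease.
Route from a1: down to a2, right to b2, down to b3, 2× right (reaching d3) — 5 moves in all.
Check: all required cells visited.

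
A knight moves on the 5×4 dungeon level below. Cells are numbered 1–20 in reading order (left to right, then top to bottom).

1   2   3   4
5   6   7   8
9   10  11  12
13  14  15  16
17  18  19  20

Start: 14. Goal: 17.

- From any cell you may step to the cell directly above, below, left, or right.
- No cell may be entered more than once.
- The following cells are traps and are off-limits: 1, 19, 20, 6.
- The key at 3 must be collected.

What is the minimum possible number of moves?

Any route passes through 3 somewhere between 14 and 17. Summing Manhattan distances along the two legs (14 → 3 → 17) gives a lower bound of 4 + 6 = 10 moves.
The shortest route satisfying every rule uses 12 moves: 14 → 15 → 16 → 12 → 8 → 4 → 3 → 7 → 11 → 10 → 9 → 13 → 17.
The bound of 10 isn't tight here; checking systematically, no route of length 10 through 11 satisfies every constraint, so 12 is the minimum.

12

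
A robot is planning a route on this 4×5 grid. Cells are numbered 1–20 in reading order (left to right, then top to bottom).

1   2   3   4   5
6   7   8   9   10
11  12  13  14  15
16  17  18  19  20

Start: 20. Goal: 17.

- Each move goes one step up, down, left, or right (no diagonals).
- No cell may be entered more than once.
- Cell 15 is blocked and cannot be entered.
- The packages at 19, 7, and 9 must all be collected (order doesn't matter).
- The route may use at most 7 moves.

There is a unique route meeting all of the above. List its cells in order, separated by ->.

20 -> 19 -> 14 -> 9 -> 8 -> 7 -> 12 -> 17

Any route must reach 19, 7, and 9 and still end at 17 within 7 moves, so the order of the required stops is forced.
Route from 20: left to 19, 2× up (reaching 9), 2× left (reaching 7), 2× down (reaching 17) — 7 moves in all.
Check: all required cells visited; 7 ≤ 7 moves.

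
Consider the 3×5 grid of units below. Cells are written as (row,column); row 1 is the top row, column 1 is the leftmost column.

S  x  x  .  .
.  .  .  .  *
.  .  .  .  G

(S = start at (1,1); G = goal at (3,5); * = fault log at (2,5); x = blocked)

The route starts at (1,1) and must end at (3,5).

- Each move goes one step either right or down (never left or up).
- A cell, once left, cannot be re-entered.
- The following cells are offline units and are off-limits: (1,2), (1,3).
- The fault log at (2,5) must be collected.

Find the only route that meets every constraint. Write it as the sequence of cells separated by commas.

Moves only go right or down, so the column and row indices never decrease.
Route from (1,1): down to (2,1), 4× right (reaching (2,5)), down to (3,5) — 6 moves in all.
Check: all required cells visited.

(1,1), (2,1), (2,2), (2,3), (2,4), (2,5), (3,5)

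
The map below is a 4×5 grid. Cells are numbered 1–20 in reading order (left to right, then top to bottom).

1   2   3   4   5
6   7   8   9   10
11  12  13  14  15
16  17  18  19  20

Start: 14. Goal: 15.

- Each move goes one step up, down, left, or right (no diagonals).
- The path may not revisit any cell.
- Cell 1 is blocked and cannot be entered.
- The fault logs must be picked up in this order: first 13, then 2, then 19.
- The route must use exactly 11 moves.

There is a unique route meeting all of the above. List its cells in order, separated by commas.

The waypoints must appear in the order 13, 2, 19, with no cell reused.
Route from 14: left to 13, 2× up (reaching 3), left to 2, 3× down (reaching 17), 3× right (reaching 20), up to 15 — 11 moves in all.
Check: order respected (13 at step 1, 2 at step 4, 19 at step 9); 11 moves as required.

14, 13, 8, 3, 2, 7, 12, 17, 18, 19, 20, 15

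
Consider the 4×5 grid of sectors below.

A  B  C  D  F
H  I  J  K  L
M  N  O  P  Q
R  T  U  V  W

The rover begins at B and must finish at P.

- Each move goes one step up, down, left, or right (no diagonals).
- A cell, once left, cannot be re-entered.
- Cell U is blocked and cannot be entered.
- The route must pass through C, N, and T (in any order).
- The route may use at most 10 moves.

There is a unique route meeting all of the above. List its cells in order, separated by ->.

Any route must reach C, N, and T and still end at P within 10 moves, so the order of the required stops is forced.
Route from B: right 1 to C, down 1 to J, left 2 to H, down 2 to R, right 1 to T, up 1 to N, right 2 to P — 10 moves in all.
Check: all required cells visited; 10 ≤ 10 moves.

B -> C -> J -> I -> H -> M -> R -> T -> N -> O -> P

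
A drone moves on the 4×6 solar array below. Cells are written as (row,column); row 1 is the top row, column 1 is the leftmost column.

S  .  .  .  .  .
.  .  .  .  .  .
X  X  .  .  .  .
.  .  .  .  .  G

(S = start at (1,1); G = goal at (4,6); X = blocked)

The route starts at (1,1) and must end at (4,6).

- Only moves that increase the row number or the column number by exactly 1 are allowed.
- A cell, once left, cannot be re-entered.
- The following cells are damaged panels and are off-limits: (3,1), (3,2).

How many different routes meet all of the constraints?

40

A right/down-only route from (1,1) to (4,6) makes exactly 3 down-moves and 5 right-moves in some order.
With no other constraints that would be C(8,3) = 56 routes.
Subtract routes through each blocked cell (inclusion–exclusion for overlaps): − through (3,1): 6 − through (3,2): 15 + through (3,1)&(3,2): 5 → 40.
That gives 40 routes.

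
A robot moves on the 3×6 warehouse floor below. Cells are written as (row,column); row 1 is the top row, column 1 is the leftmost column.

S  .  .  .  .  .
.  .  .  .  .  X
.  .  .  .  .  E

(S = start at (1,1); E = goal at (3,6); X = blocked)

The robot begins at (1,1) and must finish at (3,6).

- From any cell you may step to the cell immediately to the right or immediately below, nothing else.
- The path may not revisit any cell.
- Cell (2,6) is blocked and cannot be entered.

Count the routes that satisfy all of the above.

A right/down-only route from (1,1) to (3,6) makes exactly 2 down-moves and 5 right-moves in some order.
With no other constraints that would be C(7,2) = 21 routes.
Subtract routes through each blocked cell (inclusion–exclusion for overlaps): − through (2,6): 6 → 15.
That gives 15 routes.

15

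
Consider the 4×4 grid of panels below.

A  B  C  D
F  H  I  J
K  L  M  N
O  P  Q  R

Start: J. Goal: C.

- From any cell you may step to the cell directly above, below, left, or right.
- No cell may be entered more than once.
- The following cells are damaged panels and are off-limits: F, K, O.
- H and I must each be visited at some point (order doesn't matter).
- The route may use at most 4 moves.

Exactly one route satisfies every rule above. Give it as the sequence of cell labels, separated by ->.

J -> I -> H -> B -> C

The 4-move cap with required stops at H, I leaves no slack for detours.
Route from J: left 2 to H, up 1 to B, right 1 to C — 4 moves in all.
Check: all required cells visited; 4 ≤ 4 moves.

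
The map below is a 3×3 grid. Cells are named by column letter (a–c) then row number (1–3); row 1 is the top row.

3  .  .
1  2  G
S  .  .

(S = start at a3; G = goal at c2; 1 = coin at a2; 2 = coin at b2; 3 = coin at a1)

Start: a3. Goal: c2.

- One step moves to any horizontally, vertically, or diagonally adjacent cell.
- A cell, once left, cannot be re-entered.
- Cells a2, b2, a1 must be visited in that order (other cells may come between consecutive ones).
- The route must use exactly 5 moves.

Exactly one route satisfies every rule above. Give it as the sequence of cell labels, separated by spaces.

a3 a2 b2 a1 b1 c2

The waypoints must appear in the order a2, b2, a1, with no cell reused.
Route from a3: up to a2, right to b2, up-left to a1, right to b1, down-right to c2 — 5 moves in all.
Check: order respected (1 at step 1, 2 at step 2, 3 at step 3); 5 moves as required.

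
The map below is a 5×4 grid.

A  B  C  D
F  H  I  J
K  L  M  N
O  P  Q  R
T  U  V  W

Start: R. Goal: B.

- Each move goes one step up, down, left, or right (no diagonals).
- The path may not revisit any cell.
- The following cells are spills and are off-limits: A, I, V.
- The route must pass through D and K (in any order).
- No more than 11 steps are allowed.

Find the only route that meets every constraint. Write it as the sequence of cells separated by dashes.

Any route must reach D and K and still end at B within 11 moves, so the order of the required stops is forced.
Route from R: left 3 to O, up 1 to K, right 3 to N, up 2 to D, left 2 to B — 11 moves in all.
Check: all required cells visited; 11 ≤ 11 moves.

R - Q - P - O - K - L - M - N - J - D - C - B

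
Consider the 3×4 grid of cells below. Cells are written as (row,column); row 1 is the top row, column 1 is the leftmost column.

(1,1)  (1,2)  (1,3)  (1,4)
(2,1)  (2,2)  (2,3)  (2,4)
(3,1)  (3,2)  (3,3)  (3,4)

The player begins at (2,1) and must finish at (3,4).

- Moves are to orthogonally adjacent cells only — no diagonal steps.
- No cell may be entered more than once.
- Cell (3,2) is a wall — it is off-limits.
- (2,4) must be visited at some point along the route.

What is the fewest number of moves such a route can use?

4

Any route passes through (2,4) somewhere between (2,1) and (3,4). Summing Manhattan distances along the two legs ((2,1) → (2,4) → (3,4)) gives a lower bound of 3 + 1 = 4 moves.
A route of 4 moves achieves this: (2,1) → (2,2) → (2,3) → (2,4) → (3,4).
Since 4 matches the lower bound, it is optimal.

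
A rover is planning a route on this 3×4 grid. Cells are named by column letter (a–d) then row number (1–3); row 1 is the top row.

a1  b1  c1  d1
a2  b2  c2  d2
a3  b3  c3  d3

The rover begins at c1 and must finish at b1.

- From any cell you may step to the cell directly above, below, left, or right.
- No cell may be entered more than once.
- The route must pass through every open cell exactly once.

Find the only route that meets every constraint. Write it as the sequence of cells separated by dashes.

c1 - d1 - d2 - d3 - c3 - c2 - b2 - b3 - a3 - a2 - a1 - b1

Need to visit all 12 open cells exactly once, starting at c1 and ending at b1.
Cell d1 has only two open neighbours (d2 and c1), so the path must pass straight through it: one of those is the cell it's entered from and the other is where it exits.
Route from c1: right 1 to d1, down 2 to d3, left 1 to c3, up 1 to c2, left 1 to b2, down 1 to b3, left 1 to a3, up 2 to a1, right 1 to b1 — 11 moves in all.
Check: all 12 open cells covered.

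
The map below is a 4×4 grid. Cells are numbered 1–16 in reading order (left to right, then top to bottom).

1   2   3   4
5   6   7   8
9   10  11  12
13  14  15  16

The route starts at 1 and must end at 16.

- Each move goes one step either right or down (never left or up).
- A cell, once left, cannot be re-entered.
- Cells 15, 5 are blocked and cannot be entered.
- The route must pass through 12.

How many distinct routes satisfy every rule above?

6

A right/down-only route from 1 to 16 makes exactly 3 down-moves and 3 right-moves in some order.
With no other constraints that would be C(6,3) = 20 routes.
Split at 12 and multiply the segment counts (each segment already excludes blocked cells): 1→12: 6; 12→16: 1; product = 6.
That gives 6 routes.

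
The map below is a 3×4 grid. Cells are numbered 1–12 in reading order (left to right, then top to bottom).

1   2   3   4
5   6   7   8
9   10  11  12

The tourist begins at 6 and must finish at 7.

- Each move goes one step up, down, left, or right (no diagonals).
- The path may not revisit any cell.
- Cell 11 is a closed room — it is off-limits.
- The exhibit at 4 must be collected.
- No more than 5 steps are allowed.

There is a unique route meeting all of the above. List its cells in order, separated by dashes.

The 5-move cap with required stops at 4 leaves no slack for detours.
Route from 6: up 1 to 2, right 2 to 4, down 1 to 8, left 1 to 7 — 5 moves in all.
Check: all required cells visited; 5 ≤ 5 moves.

6 - 2 - 3 - 4 - 8 - 7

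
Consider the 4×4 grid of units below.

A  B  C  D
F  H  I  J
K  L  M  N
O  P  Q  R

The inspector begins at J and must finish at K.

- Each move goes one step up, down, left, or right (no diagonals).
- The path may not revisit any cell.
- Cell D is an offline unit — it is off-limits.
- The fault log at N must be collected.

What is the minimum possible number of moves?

4

Any route passes through N somewhere between J and K. Summing Manhattan distances along the two legs (J → N → K) gives a lower bound of 1 + 3 = 4 moves.
A route of 4 moves achieves this: J → N → M → L → K.
Since 4 matches the lower bound, it is optimal.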